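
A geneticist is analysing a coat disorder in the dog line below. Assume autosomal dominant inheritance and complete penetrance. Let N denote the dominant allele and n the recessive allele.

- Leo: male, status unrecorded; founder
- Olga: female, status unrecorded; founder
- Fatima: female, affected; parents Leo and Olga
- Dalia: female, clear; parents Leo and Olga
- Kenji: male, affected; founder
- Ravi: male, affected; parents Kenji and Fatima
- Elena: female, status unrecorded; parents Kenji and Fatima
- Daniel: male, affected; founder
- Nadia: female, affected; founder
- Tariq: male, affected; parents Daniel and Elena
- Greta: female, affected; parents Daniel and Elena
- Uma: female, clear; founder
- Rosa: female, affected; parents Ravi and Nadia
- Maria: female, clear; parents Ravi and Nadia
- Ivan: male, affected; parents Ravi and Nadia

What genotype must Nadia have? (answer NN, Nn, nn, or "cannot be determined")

From phenotype alone, Nadia is NN or Nn.
Nadia is affected so carries N and passed n to Maria (nn), so Nadia is Nn.

Nn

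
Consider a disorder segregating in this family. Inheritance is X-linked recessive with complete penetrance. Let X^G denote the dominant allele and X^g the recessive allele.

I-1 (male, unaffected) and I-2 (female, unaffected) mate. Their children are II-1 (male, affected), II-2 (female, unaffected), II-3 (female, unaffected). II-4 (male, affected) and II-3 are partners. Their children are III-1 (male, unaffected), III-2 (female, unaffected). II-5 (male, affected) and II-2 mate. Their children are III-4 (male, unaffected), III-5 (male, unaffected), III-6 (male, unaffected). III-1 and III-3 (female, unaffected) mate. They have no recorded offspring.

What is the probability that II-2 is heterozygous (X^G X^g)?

I-1 is unaffected, so I-1 is X^G Y.
I-2 is unaffected so carries G and passed g to II-1 (X^g Y), so I-2 is X^G X^g.
Their cross gives offspring ratios 1/2 X^G X^G : 1/2 X^G X^g. Conditioning on II-2 being unaffected, P(X^G X^g) = 1/2 / 1 = 1/2 before taking II-2's own offspring into account.
II-5 is affected, so II-5 is X^g Y.
Now use II-2's offspring. Probability of each recorded status — unaffected son III-4: 1/2 if II-2 is X^G X^g, 1 if X^G X^G; unaffected son III-5: 1/2 if II-2 is X^G X^g, 1 if X^G X^G; unaffected son III-6: 1/2 if II-2 is X^G X^g, 1 if X^G X^G.
Bayes: P(X^G X^g) = 1/2·1/8 / (1/2·1/8 + 1/2·1) = 1/9.

1/9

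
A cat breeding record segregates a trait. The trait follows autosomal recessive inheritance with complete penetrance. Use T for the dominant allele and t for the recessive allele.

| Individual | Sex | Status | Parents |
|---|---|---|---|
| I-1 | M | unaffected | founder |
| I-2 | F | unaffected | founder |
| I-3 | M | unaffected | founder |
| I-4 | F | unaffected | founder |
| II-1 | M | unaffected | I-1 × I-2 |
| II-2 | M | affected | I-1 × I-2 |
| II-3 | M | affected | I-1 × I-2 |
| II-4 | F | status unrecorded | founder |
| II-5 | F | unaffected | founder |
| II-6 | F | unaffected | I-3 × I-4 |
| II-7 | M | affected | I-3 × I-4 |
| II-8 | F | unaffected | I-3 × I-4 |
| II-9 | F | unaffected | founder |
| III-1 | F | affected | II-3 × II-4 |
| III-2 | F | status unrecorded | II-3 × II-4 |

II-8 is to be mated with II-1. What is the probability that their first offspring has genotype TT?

4/9

I-3 is unaffected so carries T and passed t to II-7 (tt), so I-3 is Tt.
I-4 is unaffected so carries T and passed t to II-7 (tt), so I-4 is Tt.
II-8 is an unaffected offspring of I-3 (Tt) × I-4 (Tt), whose cross gives 1/4 TT : 1/2 Tt : 1/4 tt; conditioning on being unaffected, II-8 is TT with probability 1/3, Tt with probability 2/3.
I-1 is unaffected so carries T and passed t to II-2 (tt), so I-1 is Tt.
I-2 is unaffected so carries T and passed t to II-2 (tt), so I-2 is Tt.
II-1 is an unaffected offspring of I-1 (Tt) × I-2 (Tt), whose cross gives 1/4 TT : 1/2 Tt : 1/4 tt; conditioning on being unaffected, II-1 is TT with probability 1/3, Tt with probability 2/3.
Summing over parental genotype combinations, P(offspring has genotype TT) = 1/9·1 + 2/9·1/2 + 2/9·1/2 + 4/9·1/4 = 4/9.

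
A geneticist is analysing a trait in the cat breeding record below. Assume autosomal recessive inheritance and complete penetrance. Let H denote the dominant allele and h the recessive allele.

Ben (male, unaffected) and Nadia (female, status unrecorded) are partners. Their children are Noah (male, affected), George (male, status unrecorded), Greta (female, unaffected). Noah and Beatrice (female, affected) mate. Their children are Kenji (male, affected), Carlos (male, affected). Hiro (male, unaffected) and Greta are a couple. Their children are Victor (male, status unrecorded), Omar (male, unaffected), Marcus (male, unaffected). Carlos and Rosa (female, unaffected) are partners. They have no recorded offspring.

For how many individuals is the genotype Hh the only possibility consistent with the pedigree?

Obligate heterozygotes: Ben is unaffected so carries H and passed h to Noah (hh), so Ben is Hh.
Every other individual is either homozygous by phenotype or has at least one consistent homozygous assignment, so the count is 1.

1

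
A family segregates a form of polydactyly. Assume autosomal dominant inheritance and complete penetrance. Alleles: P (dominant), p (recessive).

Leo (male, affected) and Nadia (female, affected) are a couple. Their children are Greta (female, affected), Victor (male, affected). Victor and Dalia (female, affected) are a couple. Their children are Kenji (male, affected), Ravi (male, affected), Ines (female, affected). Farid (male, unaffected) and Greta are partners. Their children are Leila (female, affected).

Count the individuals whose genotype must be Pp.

1

Obligate heterozygotes: Leila is affected so carries P and received p from Farid (pp), so Leila is Pp.
Every other individual is either homozygous by phenotype or has at least one consistent homozygous assignment, so the count is 1.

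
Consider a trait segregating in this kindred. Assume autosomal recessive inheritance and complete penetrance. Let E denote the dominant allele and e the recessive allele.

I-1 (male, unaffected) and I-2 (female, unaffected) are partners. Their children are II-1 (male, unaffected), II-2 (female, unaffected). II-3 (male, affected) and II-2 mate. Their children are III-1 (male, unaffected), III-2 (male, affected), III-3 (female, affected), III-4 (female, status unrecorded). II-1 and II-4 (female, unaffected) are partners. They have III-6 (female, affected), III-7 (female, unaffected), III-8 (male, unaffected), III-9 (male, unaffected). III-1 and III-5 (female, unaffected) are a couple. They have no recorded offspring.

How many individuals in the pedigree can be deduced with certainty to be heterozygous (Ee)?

Obligate heterozygotes: II-1 is unaffected so carries E and passed e to III-6 (ee), so II-1 is Ee; II-2 is unaffected so carries E and passed e to III-2 (ee), so II-2 is Ee; II-4 is unaffected so carries E and passed e to III-6 (ee), so II-4 is Ee; III-1 is unaffected so carries E and received e from II-3 (ee), so III-1 is Ee.
Every other individual is either homozygous by phenotype or has at least one consistent homozygous assignment, so the count is 4.

4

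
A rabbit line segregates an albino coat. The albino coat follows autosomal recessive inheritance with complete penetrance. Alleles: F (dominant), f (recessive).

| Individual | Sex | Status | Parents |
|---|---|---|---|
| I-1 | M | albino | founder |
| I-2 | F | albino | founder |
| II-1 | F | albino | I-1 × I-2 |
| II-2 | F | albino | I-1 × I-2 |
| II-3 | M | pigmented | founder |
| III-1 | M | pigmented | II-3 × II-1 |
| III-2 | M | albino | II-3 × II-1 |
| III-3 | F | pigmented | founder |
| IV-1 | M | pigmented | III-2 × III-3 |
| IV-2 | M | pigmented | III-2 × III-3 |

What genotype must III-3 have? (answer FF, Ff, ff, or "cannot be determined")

cannot be determined

III-3's phenotype allows FF or Ff, and no parent or child forces a single allele at both positions; consistent genotype assignments exist with III-3 as FF or Ff.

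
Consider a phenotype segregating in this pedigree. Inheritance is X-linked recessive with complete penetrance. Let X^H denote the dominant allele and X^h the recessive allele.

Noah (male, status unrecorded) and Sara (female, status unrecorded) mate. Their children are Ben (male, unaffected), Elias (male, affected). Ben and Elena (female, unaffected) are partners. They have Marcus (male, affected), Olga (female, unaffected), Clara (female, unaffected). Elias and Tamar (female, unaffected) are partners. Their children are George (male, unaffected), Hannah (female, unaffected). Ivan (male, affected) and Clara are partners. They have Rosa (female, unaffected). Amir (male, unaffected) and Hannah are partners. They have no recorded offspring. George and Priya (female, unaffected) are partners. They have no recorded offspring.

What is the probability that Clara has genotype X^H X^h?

Ben is unaffected, so Ben is X^H Y.
Elena is unaffected so carries H and passed h to Marcus (X^h Y), so Elena is X^H X^h.
Their cross gives offspring ratios 1/2 X^H X^H : 1/2 X^H X^h. Conditioning on Clara being unaffected, P(X^H X^h) = 1/2 / 1 = 1/2 before taking Clara's own offspring into account.
Ivan is affected, so Ivan is X^h Y.
Now use Clara's offspring. Probability of each recorded status — unaffected daughter Rosa: 1/2 if Clara is X^H X^h, 1 if X^H X^H.
Bayes: P(X^H X^h) = 1/2·1/2 / (1/2·1/2 + 1/2·1) = 1/3.

1/3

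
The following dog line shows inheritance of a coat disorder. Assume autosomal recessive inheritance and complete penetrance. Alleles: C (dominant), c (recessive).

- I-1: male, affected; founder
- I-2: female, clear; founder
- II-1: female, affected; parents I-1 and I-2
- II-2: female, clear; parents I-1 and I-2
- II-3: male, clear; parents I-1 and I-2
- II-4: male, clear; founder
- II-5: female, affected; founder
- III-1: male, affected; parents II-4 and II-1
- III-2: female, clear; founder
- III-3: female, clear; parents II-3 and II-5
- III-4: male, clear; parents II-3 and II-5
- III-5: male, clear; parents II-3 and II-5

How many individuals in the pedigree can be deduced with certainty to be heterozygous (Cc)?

7

Obligate heterozygotes: I-2 is clear so carries C and passed c to II-1 (cc), so I-2 is Cc; II-2 is clear so carries C and received c from I-1 (cc), so II-2 is Cc; II-3 is clear so carries C and received c from I-1 (cc), so II-3 is Cc; II-4 is clear so carries C and passed c to III-1 (cc), so II-4 is Cc; III-3 is clear so carries C and received c from II-5 (cc), so III-3 is Cc; III-4 is clear so carries C and received c from II-5 (cc), so III-4 is Cc; III-5 is clear so carries C and received c from II-5 (cc), so III-5 is Cc.
Every other individual is either homozygous by phenotype or has at least one consistent homozygous assignment, so the count is 7.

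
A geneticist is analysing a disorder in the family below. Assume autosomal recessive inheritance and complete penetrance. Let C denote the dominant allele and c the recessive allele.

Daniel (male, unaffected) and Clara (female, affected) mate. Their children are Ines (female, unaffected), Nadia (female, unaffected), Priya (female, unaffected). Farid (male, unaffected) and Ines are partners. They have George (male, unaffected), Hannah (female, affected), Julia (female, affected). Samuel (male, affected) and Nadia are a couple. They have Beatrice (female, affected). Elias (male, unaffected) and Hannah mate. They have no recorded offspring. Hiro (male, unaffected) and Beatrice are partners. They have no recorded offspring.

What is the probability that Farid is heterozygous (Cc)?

1

Farid is unaffected so carries C and passed c to Hannah (cc), so Farid is Cc, giving P(Cc) = 1.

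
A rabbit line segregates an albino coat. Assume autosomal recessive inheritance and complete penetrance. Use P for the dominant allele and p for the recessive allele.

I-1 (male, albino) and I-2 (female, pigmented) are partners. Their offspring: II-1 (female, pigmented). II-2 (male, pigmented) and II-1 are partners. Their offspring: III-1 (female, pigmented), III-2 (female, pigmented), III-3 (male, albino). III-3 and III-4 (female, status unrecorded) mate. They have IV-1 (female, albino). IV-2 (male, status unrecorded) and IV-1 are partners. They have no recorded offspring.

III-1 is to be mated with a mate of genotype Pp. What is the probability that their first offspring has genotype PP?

II-2 is pigmented so carries P and passed p to III-3 (pp), so II-2 is Pp.
II-1 is pigmented so carries P and received p from I-1 (pp), so II-1 is Pp.
III-1 is a pigmented offspring of II-2 (Pp) × II-1 (Pp), whose cross gives 1/4 PP : 1/2 Pp : 1/4 pp; conditioning on being pigmented, III-1 is PP with probability 1/3, Pp with probability 2/3.
Summing over parental genotype combinations, P(offspring has genotype PP) = 1/3·1/2 + 2/3·1/4 = 1/3.

1/3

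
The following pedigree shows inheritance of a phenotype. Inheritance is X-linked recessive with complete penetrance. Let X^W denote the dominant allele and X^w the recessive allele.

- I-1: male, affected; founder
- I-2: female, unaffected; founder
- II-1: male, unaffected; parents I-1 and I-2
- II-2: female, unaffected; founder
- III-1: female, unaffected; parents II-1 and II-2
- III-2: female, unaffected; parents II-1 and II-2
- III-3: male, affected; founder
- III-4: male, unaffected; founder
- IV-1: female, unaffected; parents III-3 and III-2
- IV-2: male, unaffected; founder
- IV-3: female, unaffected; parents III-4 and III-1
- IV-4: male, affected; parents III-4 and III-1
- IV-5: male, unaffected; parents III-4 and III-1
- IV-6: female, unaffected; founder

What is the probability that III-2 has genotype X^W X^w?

1/3

II-1 is unaffected, so II-1 is X^W Y.
II-2 is unaffected so carries W and passed w to III-1 (X^W X^w, whose W came from II-1), so II-2 is X^W X^w.
Their cross gives offspring ratios 1/2 X^W X^W : 1/2 X^W X^w. Conditioning on III-2 being unaffected, P(X^W X^w) = 1/2 / 1 = 1/2 before taking III-2's own offspring into account.
III-3 is affected, so III-3 is X^w Y.
Now use III-2's offspring. Probability of each recorded status — unaffected daughter IV-1: 1/2 if III-2 is X^W X^w, 1 if X^W X^W.
Bayes: P(X^W X^w) = 1/2·1/2 / (1/2·1/2 + 1/2·1) = 1/3.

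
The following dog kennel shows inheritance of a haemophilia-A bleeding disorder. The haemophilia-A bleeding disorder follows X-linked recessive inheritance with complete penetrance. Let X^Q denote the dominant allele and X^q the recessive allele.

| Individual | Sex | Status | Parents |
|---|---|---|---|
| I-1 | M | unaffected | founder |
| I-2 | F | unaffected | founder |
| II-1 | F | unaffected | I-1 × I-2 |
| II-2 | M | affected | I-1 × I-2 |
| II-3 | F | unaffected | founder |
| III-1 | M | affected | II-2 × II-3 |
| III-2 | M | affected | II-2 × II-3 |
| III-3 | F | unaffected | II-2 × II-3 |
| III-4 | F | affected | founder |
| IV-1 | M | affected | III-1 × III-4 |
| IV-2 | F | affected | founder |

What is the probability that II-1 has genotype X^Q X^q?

I-1 is unaffected, so I-1 is X^Q Y.
I-2 is unaffected so carries Q and passed q to II-2 (X^q Y), so I-2 is X^Q X^q.
Their cross gives offspring ratios 1/2 X^Q X^Q : 1/2 X^Q X^q. Conditioning on II-1 being unaffected, P(X^Q X^q) = 1/2 / 1 = 1/2.

1/2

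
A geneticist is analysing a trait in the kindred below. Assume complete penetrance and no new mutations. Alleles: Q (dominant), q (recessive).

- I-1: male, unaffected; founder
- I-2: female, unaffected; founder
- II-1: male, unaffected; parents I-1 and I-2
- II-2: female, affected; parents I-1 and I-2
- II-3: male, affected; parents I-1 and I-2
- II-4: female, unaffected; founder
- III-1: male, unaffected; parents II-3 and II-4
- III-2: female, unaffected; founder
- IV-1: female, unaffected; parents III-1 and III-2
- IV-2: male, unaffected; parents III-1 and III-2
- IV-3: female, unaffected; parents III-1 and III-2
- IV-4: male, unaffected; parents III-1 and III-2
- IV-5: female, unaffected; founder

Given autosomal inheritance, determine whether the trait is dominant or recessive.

recessive

I-1 and I-2 are both unaffected yet have an affected child II-2. Under dominance, an affected child requires at least one affected parent, so the trait cannot be dominant.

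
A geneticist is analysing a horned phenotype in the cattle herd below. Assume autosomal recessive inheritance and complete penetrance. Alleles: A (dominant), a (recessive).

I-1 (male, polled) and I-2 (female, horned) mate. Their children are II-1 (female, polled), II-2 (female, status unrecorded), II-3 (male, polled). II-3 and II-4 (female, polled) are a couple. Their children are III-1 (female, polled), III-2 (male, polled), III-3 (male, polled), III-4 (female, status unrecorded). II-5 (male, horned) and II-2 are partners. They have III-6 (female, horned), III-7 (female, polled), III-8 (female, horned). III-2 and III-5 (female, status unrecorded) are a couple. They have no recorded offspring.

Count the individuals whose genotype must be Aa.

4

Obligate heterozygotes: II-1 is polled so carries A and received a from I-2 (aa), so II-1 is Aa; II-2 passed A to III-7 (Aa, whose a came from II-5) and received a from I-2 (aa), so II-2 is Aa; II-3 is polled so carries A and received a from I-2 (aa), so II-3 is Aa; III-7 is polled so carries A and received a from II-5 (aa), so III-7 is Aa.
Every other individual is either homozygous by phenotype or has at least one consistent homozygous assignment, so the count is 4.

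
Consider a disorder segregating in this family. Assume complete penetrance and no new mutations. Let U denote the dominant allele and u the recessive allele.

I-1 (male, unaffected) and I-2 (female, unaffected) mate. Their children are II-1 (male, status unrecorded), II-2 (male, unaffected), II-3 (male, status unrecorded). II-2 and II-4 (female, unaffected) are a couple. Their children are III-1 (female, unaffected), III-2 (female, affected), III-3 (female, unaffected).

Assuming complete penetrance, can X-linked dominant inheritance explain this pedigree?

Under X-linked dominant, III-2 (affected, female) cannot arise from II-2 (unaffected) × II-4 (unaffected).

No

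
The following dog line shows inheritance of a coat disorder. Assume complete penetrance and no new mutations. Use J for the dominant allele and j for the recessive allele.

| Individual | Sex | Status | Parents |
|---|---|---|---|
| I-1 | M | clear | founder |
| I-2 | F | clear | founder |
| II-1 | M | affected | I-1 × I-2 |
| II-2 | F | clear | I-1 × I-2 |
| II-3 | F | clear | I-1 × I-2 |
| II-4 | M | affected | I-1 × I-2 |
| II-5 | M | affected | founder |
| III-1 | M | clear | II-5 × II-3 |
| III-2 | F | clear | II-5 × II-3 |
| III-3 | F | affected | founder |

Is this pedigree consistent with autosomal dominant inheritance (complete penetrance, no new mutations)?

Under autosomal dominant, II-1 (affected, male) cannot arise from I-1 (clear) × I-2 (clear).

No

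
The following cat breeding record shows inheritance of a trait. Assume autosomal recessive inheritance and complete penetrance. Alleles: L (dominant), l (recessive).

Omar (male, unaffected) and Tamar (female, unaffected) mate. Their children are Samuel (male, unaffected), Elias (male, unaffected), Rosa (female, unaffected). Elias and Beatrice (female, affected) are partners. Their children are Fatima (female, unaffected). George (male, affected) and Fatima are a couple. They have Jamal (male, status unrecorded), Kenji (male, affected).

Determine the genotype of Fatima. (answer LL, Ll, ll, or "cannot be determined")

Ll

From phenotype alone, Fatima is LL or Ll.
Fatima is unaffected so carries L and received l from Beatrice (ll), so Fatima is Ll.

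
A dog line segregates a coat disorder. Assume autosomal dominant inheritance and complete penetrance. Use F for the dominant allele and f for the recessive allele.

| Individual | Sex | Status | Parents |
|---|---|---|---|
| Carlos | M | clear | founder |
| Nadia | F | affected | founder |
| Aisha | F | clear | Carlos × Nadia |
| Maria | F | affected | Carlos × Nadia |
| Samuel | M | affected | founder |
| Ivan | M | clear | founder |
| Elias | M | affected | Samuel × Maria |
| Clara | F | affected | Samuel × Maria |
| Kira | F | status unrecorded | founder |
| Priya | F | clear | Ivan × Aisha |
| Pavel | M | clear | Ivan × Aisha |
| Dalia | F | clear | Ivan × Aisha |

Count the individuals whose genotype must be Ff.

2

Obligate heterozygotes: Nadia is affected so carries F and passed f to Aisha (ff), so Nadia is Ff; Maria is affected so carries F and received f from Carlos (ff), so Maria is Ff.
Every other individual is either homozygous by phenotype or has at least one consistent homozygous assignment, so the count is 2.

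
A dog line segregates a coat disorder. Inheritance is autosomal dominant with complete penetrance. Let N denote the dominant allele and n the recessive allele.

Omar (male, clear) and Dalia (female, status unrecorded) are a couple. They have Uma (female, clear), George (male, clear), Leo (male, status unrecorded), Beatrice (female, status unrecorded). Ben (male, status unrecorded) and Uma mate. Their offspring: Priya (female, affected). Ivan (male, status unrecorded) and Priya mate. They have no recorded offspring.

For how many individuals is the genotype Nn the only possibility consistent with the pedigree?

1

Obligate heterozygotes: Priya is affected so carries N and received n from Uma (nn), so Priya is Nn.
Every other individual is either homozygous by phenotype or has at least one consistent homozygous assignment, so the count is 1.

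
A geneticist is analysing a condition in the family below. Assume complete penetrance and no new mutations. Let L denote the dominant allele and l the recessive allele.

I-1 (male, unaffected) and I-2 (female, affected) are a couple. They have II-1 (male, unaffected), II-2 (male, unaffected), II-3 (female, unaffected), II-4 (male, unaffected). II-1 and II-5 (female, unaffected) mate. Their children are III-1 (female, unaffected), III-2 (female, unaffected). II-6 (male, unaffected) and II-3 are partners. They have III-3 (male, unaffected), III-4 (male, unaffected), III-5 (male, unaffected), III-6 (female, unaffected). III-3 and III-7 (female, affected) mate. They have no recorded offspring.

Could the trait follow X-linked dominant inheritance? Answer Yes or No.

A consistent assignment under X-linked dominant exists: I-1 X^l Y, I-2 X^L X^l, II-1 X^l Y, II-2 X^l Y, II-3 X^l X^l, II-4 X^l Y, II-5 X^l X^l, II-6 X^l Y, III-1 X^l X^l, III-2 X^l X^l, III-3 X^l Y, III-4 X^l Y, III-5 X^l Y, III-6 X^l X^l, III-7 X^L X^L.
In this assignment every recorded phenotype matches its genotype and every non-founder's genotype is obtainable from its parents' genotypes, so the pedigree is consistent.

Yes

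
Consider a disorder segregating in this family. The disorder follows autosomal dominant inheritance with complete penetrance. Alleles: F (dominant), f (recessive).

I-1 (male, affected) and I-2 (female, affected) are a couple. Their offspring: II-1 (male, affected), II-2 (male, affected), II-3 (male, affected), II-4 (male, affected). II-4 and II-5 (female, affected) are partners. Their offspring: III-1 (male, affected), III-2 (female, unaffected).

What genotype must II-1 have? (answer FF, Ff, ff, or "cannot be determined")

cannot be determined

II-1's phenotype allows FF or Ff, and no parent or child forces a single allele at both positions; consistent genotype assignments exist with II-1 as FF or Ff.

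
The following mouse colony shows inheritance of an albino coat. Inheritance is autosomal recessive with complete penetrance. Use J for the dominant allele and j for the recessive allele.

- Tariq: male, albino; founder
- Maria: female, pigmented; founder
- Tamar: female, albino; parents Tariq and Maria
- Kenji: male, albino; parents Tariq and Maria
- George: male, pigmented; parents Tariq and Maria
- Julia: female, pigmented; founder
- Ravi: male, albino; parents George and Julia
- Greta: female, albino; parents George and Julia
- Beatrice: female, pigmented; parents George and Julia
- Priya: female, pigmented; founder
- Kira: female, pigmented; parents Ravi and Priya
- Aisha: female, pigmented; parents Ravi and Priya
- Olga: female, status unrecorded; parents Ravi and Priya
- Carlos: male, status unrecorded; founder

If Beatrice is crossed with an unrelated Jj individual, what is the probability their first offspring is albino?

George is pigmented so carries J and received j from Tariq (jj), so George is Jj.
Julia is pigmented so carries J and passed j to Ravi (jj), so Julia is Jj.
Beatrice is a pigmented offspring of George (Jj) × Julia (Jj), whose cross gives 1/4 JJ : 1/2 Jj : 1/4 jj; conditioning on being pigmented, Beatrice is JJ with probability 1/3, Jj with probability 2/3.
Summing over parental genotype combinations, P(offspring is albino) = 2/3·1/4 = 1/6.

1/6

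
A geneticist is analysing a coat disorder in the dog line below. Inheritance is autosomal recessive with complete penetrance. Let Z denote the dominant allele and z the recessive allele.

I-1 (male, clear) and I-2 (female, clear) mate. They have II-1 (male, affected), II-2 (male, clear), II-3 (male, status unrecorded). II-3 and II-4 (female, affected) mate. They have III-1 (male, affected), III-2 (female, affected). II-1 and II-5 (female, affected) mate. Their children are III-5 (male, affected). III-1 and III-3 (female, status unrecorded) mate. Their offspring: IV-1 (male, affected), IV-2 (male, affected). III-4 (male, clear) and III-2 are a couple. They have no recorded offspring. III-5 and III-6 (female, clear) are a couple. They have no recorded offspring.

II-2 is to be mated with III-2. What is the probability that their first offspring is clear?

2/3

I-1 is clear so carries Z and passed z to II-1 (zz), so I-1 is Zz.
I-2 is clear so carries Z and passed z to II-1 (zz), so I-2 is Zz.
II-2 is a clear offspring of I-1 (Zz) × I-2 (Zz), whose cross gives 1/4 ZZ : 1/2 Zz : 1/4 zz; conditioning on being clear, II-2 is ZZ with probability 1/3, Zz with probability 2/3.
III-2 is affected, so III-2 is zz.
Summing over parental genotype combinations, P(offspring is clear) = 1/3·1 + 2/3·1/2 = 2/3.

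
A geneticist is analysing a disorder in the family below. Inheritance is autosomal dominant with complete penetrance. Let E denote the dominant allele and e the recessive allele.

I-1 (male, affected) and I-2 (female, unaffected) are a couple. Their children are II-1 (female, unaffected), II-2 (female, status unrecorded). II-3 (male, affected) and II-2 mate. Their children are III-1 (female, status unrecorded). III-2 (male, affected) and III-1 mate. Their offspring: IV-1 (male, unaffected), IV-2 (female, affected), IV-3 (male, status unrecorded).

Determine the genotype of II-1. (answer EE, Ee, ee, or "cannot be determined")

II-1 is unaffected, so II-1 is ee.

ee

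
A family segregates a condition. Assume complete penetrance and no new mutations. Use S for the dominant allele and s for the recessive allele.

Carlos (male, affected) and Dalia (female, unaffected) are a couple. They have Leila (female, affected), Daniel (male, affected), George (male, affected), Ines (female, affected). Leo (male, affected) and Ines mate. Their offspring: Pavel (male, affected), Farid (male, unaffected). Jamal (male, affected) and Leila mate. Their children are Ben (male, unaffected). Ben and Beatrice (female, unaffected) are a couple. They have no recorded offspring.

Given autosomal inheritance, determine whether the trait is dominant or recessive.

dominant

Leo and Ines are both affected yet have an unaffected child Farid. Under a recessive model two affected parents are homozygous and every child would be affected, so the trait cannot be recessive.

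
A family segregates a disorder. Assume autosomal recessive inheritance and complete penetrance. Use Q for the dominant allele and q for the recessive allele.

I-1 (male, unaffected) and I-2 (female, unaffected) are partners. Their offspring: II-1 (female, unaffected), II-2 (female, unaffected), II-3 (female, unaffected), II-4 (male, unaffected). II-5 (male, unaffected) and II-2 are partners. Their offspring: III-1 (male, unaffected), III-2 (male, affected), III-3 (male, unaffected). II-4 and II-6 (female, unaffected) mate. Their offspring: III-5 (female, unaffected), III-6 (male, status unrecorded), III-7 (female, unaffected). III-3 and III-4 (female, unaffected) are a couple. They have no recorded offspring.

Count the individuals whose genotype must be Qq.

2

Obligate heterozygotes: II-2 is unaffected so carries Q and passed q to III-2 (qq), so II-2 is Qq; II-5 is unaffected so carries Q and passed q to III-2 (qq), so II-5 is Qq.
Every other individual is either homozygous by phenotype or has at least one consistent homozygous assignment, so the count is 2.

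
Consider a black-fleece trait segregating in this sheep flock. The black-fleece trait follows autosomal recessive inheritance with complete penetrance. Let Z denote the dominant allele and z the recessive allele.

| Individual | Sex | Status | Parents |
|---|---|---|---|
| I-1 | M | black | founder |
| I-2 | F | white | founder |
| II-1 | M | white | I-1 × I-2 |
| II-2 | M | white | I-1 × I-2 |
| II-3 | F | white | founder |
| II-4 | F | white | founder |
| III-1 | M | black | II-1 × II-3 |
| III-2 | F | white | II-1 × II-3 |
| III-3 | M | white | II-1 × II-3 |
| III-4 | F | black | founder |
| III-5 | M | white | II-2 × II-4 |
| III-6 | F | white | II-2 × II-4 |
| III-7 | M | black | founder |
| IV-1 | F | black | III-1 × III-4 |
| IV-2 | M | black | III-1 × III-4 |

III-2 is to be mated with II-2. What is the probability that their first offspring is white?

II-1 is white so carries Z and received z from I-1 (zz), so II-1 is Zz.
II-3 is white so carries Z and passed z to III-1 (zz), so II-3 is Zz.
III-2 is a white offspring of II-1 (Zz) × II-3 (Zz), whose cross gives 1/4 ZZ : 1/2 Zz : 1/4 zz; conditioning on being white, III-2 is ZZ with probability 1/3, Zz with probability 2/3.
II-2 is white so carries Z and received z from I-1 (zz), so II-2 is Zz.
Summing over parental genotype combinations, P(offspring is white) = 1/3·1 + 2/3·3/4 = 5/6.

5/6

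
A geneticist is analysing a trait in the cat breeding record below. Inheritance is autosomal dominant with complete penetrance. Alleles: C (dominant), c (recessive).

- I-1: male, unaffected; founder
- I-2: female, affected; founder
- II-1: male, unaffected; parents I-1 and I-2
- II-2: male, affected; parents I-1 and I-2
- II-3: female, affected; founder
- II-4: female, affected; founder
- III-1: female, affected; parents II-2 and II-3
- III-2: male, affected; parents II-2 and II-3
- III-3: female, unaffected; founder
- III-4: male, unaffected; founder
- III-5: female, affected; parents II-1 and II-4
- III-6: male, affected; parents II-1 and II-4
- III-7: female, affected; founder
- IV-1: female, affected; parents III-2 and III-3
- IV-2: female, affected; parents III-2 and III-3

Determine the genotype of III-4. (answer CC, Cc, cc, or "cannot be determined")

cc

III-4 is unaffected, so III-4 is cc.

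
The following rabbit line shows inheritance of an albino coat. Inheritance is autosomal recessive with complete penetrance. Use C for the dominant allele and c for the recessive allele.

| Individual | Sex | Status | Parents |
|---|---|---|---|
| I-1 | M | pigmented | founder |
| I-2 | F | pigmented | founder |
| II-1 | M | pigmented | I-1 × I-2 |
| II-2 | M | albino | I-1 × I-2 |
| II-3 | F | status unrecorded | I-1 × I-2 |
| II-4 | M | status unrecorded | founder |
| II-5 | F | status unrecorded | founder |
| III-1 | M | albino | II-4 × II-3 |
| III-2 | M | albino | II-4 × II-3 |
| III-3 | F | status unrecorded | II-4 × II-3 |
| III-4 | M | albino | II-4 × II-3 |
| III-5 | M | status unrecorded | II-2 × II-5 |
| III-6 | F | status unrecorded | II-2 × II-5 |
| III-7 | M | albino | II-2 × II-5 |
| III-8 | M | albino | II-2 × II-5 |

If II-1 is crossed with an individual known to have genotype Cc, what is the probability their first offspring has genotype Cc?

1/2

I-1 is pigmented so carries C and passed c to II-2 (cc), so I-1 is Cc.
I-2 is pigmented so carries C and passed c to II-2 (cc), so I-2 is Cc.
II-1 is a pigmented offspring of I-1 (Cc) × I-2 (Cc), whose cross gives 1/4 CC : 1/2 Cc : 1/4 cc; conditioning on being pigmented, II-1 is CC with probability 1/3, Cc with probability 2/3.
Summing over parental genotype combinations, P(offspring has genotype Cc) = 1/3·1/2 + 2/3·1/2 = 1/2.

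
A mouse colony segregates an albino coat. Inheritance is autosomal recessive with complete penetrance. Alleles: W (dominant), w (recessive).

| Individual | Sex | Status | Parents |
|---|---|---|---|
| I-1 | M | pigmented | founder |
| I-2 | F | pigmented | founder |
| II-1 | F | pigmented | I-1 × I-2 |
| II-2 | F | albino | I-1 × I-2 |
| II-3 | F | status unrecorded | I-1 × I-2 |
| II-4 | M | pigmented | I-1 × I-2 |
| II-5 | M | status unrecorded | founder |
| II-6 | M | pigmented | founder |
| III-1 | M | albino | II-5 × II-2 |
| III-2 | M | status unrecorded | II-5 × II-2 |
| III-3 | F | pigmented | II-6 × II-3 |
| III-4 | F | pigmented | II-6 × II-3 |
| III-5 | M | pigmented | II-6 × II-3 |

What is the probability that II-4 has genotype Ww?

2/3

I-1 is pigmented so carries W and passed w to II-2 (ww), so I-1 is Ww.
I-2 is pigmented so carries W and passed w to II-2 (ww), so I-2 is Ww.
Their cross gives offspring ratios 1/4 WW : 1/2 Ww : 1/4 ww. Conditioning on II-4 being pigmented, P(Ww) = 1/2 / 3/4 = 2/3.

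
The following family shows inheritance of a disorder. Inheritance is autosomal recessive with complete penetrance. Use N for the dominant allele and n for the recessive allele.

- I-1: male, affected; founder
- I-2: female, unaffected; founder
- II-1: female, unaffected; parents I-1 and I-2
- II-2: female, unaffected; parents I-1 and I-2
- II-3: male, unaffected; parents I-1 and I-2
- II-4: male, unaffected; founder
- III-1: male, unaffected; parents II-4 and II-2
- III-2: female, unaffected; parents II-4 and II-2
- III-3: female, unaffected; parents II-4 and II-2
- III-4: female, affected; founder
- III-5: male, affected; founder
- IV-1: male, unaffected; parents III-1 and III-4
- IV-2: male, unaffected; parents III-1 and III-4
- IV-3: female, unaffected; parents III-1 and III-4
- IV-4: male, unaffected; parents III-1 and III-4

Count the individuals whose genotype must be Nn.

Obligate heterozygotes: II-1 is unaffected so carries N and received n from I-1 (nn), so II-1 is Nn; II-2 is unaffected so carries N and received n from I-1 (nn), so II-2 is Nn; II-3 is unaffected so carries N and received n from I-1 (nn), so II-3 is Nn; IV-1 is unaffected so carries N and received n from III-4 (nn), so IV-1 is Nn; IV-2 is unaffected so carries N and received n from III-4 (nn), so IV-2 is Nn; IV-3 is unaffected so carries N and received n from III-4 (nn), so IV-3 is Nn; IV-4 is unaffected so carries N and received n from III-4 (nn), so IV-4 is Nn.
Every other individual is either homozygous by phenotype or has at least one consistent homozygous assignment, so the count is 7.

7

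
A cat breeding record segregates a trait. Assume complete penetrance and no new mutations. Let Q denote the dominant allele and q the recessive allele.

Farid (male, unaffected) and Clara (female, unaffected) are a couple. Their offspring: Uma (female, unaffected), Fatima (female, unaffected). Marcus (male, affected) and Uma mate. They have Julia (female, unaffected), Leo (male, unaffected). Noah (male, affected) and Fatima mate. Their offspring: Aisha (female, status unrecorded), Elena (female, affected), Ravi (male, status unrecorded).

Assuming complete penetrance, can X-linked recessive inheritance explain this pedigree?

A consistent assignment under X-linked recessive exists: Farid X^Q Y, Clara X^Q X^q, Uma X^Q X^Q, Fatima X^Q X^q, Marcus X^q Y, Noah X^q Y, Julia X^Q X^q, Leo X^Q Y, Aisha X^Q X^q, Elena X^q X^q, Ravi X^Q Y.
In this assignment every recorded phenotype matches its genotype and every non-founder's genotype is obtainable from its parents' genotypes, so the pedigree is consistent.

Yes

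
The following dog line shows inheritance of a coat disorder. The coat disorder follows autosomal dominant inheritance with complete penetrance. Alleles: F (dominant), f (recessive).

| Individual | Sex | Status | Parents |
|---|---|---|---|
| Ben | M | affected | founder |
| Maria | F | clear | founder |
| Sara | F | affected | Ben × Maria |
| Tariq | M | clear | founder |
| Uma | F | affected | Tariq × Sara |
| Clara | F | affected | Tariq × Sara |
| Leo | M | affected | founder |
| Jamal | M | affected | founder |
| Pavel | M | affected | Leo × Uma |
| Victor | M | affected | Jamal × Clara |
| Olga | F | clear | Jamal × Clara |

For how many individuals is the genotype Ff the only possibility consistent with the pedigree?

4

Obligate heterozygotes: Sara is affected so carries F and received f from Maria (ff), so Sara is Ff; Uma is affected so carries F and received f from Tariq (ff), so Uma is Ff; Clara is affected so carries F and received f from Tariq (ff), so Clara is Ff; Jamal is affected so carries F and passed f to Olga (ff), so Jamal is Ff.
Every other individual is either homozygous by phenotype or has at least one consistent homozygous assignment, so the count is 4.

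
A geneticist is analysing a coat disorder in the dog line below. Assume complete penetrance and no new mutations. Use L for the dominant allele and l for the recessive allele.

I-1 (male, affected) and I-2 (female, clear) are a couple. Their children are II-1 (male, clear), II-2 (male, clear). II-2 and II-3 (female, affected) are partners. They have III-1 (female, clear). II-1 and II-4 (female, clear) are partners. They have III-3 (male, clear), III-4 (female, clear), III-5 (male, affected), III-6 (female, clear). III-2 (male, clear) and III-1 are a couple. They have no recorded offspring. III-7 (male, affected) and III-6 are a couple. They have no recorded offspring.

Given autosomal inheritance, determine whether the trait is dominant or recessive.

recessive

II-1 and II-4 are both clear yet have an affected child III-5. Under dominance, an affected child requires at least one affected parent, so the trait cannot be dominant.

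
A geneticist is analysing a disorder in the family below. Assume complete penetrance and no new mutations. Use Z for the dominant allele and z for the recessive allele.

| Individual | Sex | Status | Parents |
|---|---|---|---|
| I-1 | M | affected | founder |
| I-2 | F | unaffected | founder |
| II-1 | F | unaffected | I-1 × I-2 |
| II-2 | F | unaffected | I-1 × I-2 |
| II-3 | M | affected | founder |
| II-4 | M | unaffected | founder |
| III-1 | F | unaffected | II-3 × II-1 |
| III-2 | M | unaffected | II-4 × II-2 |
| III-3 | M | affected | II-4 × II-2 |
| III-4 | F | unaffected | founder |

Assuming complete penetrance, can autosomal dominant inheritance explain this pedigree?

No

Under autosomal dominant, III-3 (affected, male) cannot arise from II-4 (unaffected) × II-2 (unaffected).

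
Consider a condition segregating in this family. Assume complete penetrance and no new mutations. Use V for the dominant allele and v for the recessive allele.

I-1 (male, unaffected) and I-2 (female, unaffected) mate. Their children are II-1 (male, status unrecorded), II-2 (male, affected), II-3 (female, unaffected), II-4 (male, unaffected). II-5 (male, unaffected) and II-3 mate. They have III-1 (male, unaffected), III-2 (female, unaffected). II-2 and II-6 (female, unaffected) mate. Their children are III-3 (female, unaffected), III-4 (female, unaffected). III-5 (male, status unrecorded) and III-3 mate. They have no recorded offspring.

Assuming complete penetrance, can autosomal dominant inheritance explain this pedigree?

Under autosomal dominant, II-2 (affected, male) cannot arise from I-1 (unaffected) × I-2 (unaffected).

No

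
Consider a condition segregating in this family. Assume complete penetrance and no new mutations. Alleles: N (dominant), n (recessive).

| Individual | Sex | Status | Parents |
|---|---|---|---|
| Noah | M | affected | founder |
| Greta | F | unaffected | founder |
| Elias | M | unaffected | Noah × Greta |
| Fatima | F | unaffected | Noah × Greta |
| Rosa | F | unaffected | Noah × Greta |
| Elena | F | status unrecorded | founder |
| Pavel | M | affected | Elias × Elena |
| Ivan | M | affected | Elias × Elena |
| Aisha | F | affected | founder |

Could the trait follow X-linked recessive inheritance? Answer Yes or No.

Yes

A consistent assignment under X-linked recessive exists: Noah X^n Y, Greta X^N X^N, Elias X^N Y, Fatima X^N X^n, Rosa X^N X^n, Elena X^N X^n, Pavel X^n Y, Ivan X^n Y, Aisha X^n X^n.
In this assignment every recorded phenotype matches its genotype and every non-founder's genotype is obtainable from its parents' genotypes, so the pedigree is consistent.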